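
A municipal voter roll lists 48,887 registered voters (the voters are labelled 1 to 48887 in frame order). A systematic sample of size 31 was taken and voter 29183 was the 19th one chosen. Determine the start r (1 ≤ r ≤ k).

797

k = 48887/31 = 1577
r = 29183 − (19−1)×1577 = 29183 − 28386 = 797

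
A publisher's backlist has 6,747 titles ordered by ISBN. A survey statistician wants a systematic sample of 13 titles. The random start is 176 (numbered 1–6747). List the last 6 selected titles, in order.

3809, 4328, 4847, 5366, 5885, 6404

k = N/n = 6747/13 = 519
8th selection = 176 + 7×519 = 3809
9th: 3809 + 519 = 4328
10th: 4328 + 519 = 4847
11th: 4847 + 519 = 5366
12th: 5366 + 519 = 5885
13th: 5885 + 519 = 6404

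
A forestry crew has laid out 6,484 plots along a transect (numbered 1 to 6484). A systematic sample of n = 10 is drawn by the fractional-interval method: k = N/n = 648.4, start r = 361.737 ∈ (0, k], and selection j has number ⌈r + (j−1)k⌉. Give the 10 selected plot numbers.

362, 1011, 1659, 2307, 2956, 3604, 4253, 4901, 5549, 6198

j=1: r + 0k = 361.737 → ⌈·⌉ = 362
j=2: r + 1k = 1010.137 → ⌈·⌉ = 1011
j=3: r + 2k = 1658.537 → ⌈·⌉ = 1659
j=4: r + 3k = 2306.937 → ⌈·⌉ = 2307
j=5: r + 4k = 2955.337 → ⌈·⌉ = 2956
j=6: r + 5k = 3603.737 → ⌈·⌉ = 3604
j=7: r + 6k = 4252.137 → ⌈·⌉ = 4253
j=8: r + 7k = 4900.537 → ⌈·⌉ = 4901
j=9: r + 8k = 5548.937 → ⌈·⌉ = 5549
j=10: r + 9k = 6197.337 → ⌈·⌉ = 6198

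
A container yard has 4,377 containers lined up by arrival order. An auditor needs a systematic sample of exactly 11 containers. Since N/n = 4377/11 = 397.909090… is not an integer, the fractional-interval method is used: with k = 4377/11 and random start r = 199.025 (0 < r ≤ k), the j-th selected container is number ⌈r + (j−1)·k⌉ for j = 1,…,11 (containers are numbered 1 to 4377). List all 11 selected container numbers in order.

200, 597, 995, 1393, 1791, 2189, 2587, 2985, 3383, 3781, 4179

j=1: r + 0k = 199.025 → ⌈·⌉ = 200
j=2: r + 1k = 596.934090… → ⌈·⌉ = 597
j=3: r + 2k = 994.843181… → ⌈·⌉ = 995
j=4: r + 3k = 1392.752272… → ⌈·⌉ = 1393
j=5: r + 4k = 1790.661363… → ⌈·⌉ = 1791
j=6: r + 5k = 2188.570454… → ⌈·⌉ = 2189
j=7: r + 6k = 2586.479545… → ⌈·⌉ = 2587
j=8: r + 7k = 2984.388636… → ⌈·⌉ = 2985
j=9: r + 8k = 3382.297727… → ⌈·⌉ = 3383
j=10: r + 9k = 3780.206818… → ⌈·⌉ = 3781
j=11: r + 10k = 4178.115909… → ⌈·⌉ = 4179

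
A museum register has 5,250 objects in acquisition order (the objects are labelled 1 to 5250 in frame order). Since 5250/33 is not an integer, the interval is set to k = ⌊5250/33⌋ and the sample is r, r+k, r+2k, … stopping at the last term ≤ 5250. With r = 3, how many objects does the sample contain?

k = ⌊5250/33⌋ = 159
Achieved size = ⌊(5250 − 3)/159⌋ + 1 = ⌊5247/159⌋ + 1 = 33 + 1 = 34
(last selection: 3 + 33×159 = 5250 ≤ 5250; next would be 5409 > 5250)

34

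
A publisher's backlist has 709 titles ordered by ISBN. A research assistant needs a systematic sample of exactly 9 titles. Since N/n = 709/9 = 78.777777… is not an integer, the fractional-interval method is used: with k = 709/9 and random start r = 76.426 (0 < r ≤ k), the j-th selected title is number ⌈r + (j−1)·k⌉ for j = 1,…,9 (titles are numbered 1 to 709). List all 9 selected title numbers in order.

77, 156, 234, 313, 392, 471, 550, 628, 707

j=1: r + 0k = 76.426 → ⌈·⌉ = 77
j=2: r + 1k = 155.203777… → ⌈·⌉ = 156
j=3: r + 2k = 233.981555… → ⌈·⌉ = 234
j=4: r + 3k = 312.759333… → ⌈·⌉ = 313
j=5: r + 4k = 391.537111… → ⌈·⌉ = 392
j=6: r + 5k = 470.314888… → ⌈·⌉ = 471
j=7: r + 6k = 549.092666… → ⌈·⌉ = 550
j=8: r + 7k = 627.870444… → ⌈·⌉ = 628
j=9: r + 8k = 706.648222… → ⌈·⌉ = 707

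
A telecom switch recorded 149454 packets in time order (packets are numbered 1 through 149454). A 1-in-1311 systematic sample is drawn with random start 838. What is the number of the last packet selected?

k = 1311
114th selection = r + (114−1)·k = 838 + 113×1311 = 838 + 148143 = 148981

148981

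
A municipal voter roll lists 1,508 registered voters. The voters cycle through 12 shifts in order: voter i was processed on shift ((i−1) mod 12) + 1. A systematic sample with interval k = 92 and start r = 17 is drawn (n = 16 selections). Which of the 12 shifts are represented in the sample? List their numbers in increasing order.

Consecutive selections differ by k = 92, so their shift numbers differ by 92 mod 12 = 8.
gcd(92, 12) = 4, so the sample visits 12/4 = 3 distinct residues mod 12.
Start 17 is shift 5; the shifts hit are 1, 5, 9.

1, 5, 9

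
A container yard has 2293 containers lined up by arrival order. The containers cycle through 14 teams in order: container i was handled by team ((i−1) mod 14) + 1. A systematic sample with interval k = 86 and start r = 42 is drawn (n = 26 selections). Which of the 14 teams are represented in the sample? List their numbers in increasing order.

Consecutive selections differ by k = 86, so their team numbers differ by 86 mod 14 = 2.
gcd(86, 14) = 2, so the sample visits 14/2 = 7 distinct residues mod 14.
Start 42 is team 14; the teams hit are 2, 4, 6, 8, 10, 12, 14.

2, 4, 6, 8, 10, 12, 14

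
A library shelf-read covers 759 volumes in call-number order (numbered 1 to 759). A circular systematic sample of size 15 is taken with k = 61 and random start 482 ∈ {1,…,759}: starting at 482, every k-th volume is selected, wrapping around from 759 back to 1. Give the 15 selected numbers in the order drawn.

Selection 1: 482
Selection 2: 482 + 61 = 543
Selection 3: 543 + 61 = 604
Selection 4: 604 + 61 = 665
Selection 5: 665 + 61 = 726
Selection 6: 726 + 61 = 787 → 787 − 759 = 28
Selection 7: 28 + 61 = 89
Selection 8: 89 + 61 = 150
Selection 9: 150 + 61 = 211
Selection 10: 211 + 61 = 272
Selection 11: 272 + 61 = 333
Selection 12: 333 + 61 = 394
Selection 13: 394 + 61 = 455
Selection 14: 455 + 61 = 516
Selection 15: 516 + 61 = 577

482, 543, 604, 665, 726, 28, 89, 150, 211, 272, 333, 394, 455, 516, 577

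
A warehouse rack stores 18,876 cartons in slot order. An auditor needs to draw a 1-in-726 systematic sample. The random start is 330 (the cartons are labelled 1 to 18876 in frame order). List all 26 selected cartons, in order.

carton 1: 330
carton 2: 330 + 726 = 1056
carton 3: 1056 + 726 = 1782
carton 4: 1782 + 726 = 2508
carton 5: 2508 + 726 = 3234
carton 6: 3234 + 726 = 3960
carton 7: 3960 + 726 = 4686
carton 8: 4686 + 726 = 5412
carton 9: 5412 + 726 = 6138
carton 10: 6138 + 726 = 6864
carton 11: 6864 + 726 = 7590
carton 12: 7590 + 726 = 8316
carton 13: 8316 + 726 = 9042
carton 14: 9042 + 726 = 9768
carton 15: 9768 + 726 = 10494
carton 16: 10494 + 726 = 11220
carton 17: 11220 + 726 = 11946
carton 18: 11946 + 726 = 12672
carton 19: 12672 + 726 = 13398
carton 20: 13398 + 726 = 14124
carton 21: 14124 + 726 = 14850
carton 22: 14850 + 726 = 15576
carton 23: 15576 + 726 = 16302
carton 24: 16302 + 726 = 17028
carton 25: 17028 + 726 = 17754
carton 26: 17754 + 726 = 18480

330, 1056, 1782, 2508, 3234, 3960, 4686, 5412, 6138, 6864, 7590, 8316, 9042, 9768, 10494, 11220, 11946, 12672, 13398, 14124, 14850, 15576, 16302, 17028, 17754, 18480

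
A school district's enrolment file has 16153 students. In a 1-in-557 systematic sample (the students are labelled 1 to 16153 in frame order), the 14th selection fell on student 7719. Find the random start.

k = 557
r = 7719 − (14−1)×557 = 7719 − 7241 = 478

478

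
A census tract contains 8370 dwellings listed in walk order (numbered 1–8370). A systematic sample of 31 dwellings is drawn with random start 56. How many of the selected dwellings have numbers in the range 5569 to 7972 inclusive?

k = 8370/31 = 270
First selection ≥ 5569: 56 + ⌈(5569−56)/270⌉·270 = 56 + 21×270 = 5726
Last selection ≤ 7972: 56 + ⌊(7972−56)/270⌋·270 = 56 + 29×270 = 7886
Count = 29 − 21 + 1 = 9

9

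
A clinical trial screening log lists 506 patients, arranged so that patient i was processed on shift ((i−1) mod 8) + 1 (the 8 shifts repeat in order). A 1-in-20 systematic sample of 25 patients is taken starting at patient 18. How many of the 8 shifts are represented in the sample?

2

Consecutive selections differ by k = 20, so their shift numbers differ by 20 mod 8 = 4.
gcd(20, 8) = 4, so the sample visits 8/4 = 2 distinct residues mod 8.
Start 18 is shift 2; the shifts hit are 2, 6.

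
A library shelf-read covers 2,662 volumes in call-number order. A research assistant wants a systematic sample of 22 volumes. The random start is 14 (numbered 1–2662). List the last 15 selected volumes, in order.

k = N/n = 2662/22 = 121
8th selection = 14 + 7×121 = 861
9th: 861 + 121 = 982
10th: 982 + 121 = 1103
11th: 1103 + 121 = 1224
12th: 1224 + 121 = 1345
13th: 1345 + 121 = 1466
14th: 1466 + 121 = 1587
15th: 1587 + 121 = 1708
16th: 1708 + 121 = 1829
17th: 1829 + 121 = 1950
18th: 1950 + 121 = 2071
19th: 2071 + 121 = 2192
20th: 2192 + 121 = 2313
21st: 2313 + 121 = 2434
22nd: 2434 + 121 = 2555

861, 982, 1103, 1224, 1345, 1466, 1587, 1708, 1829, 1950, 2071, 2192, 2313, 2434, 2555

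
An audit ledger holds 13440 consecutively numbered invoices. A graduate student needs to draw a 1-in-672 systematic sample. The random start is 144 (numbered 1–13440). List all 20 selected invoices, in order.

invoice 1: 144
invoice 2: 144 + 672 = 816
invoice 3: 816 + 672 = 1488
invoice 4: 1488 + 672 = 2160
invoice 5: 2160 + 672 = 2832
invoice 6: 2832 + 672 = 3504
invoice 7: 3504 + 672 = 4176
invoice 8: 4176 + 672 = 4848
invoice 9: 4848 + 672 = 5520
invoice 10: 5520 + 672 = 6192
invoice 11: 6192 + 672 = 6864
invoice 12: 6864 + 672 = 7536
invoice 13: 7536 + 672 = 8208
invoice 14: 8208 + 672 = 8880
invoice 15: 8880 + 672 = 9552
invoice 16: 9552 + 672 = 10224
invoice 17: 10224 + 672 = 10896
invoice 18: 10896 + 672 = 11568
invoice 19: 11568 + 672 = 12240
invoice 20: 12240 + 672 = 12912

144, 816, 1488, 2160, 2832, 3504, 4176, 4848, 5520, 6192, 6864, 7536, 8208, 8880, 9552, 10224, 10896, 11568, 12240, 12912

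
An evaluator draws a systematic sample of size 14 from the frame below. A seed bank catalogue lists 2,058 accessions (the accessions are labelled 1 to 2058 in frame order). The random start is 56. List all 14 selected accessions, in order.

k = N/n = 2058/14 = 147
accession 1: 56
accession 2: 56 + 147 = 203
accession 3: 203 + 147 = 350
accession 4: 350 + 147 = 497
accession 5: 497 + 147 = 644
accession 6: 644 + 147 = 791
accession 7: 791 + 147 = 938
accession 8: 938 + 147 = 1085
accession 9: 1085 + 147 = 1232
accession 10: 1232 + 147 = 1379
accession 11: 1379 + 147 = 1526
accession 12: 1526 + 147 = 1673
accession 13: 1673 + 147 = 1820
accession 14: 1820 + 147 = 1967

56, 203, 350, 497, 644, 791, 938, 1085, 1232, 1379, 1526, 1673, 1820, 1967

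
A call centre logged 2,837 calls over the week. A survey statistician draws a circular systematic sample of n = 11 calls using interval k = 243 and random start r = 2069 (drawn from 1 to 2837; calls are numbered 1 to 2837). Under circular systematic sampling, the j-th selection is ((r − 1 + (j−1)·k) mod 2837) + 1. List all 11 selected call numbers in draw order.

Selection 1: 2069
Selection 2: 2069 + 243 = 2312
Selection 3: 2312 + 243 = 2555
Selection 4: 2555 + 243 = 2798
Selection 5: 2798 + 243 = 3041 → 3041 − 2837 = 204
Selection 6: 204 + 243 = 447
Selection 7: 447 + 243 = 690
Selection 8: 690 + 243 = 933
Selection 9: 933 + 243 = 1176
Selection 10: 1176 + 243 = 1419
Selection 11: 1419 + 243 = 1662

2069, 2312, 2555, 2798, 204, 447, 690, 933, 1176, 1419, 1662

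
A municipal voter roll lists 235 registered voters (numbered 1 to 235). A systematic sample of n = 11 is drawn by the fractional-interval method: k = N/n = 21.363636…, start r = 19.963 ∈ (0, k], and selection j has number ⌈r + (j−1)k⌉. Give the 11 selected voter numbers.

20, 42, 63, 85, 106, 127, 149, 170, 191, 213, 234

j=1: r + 0k = 19.963 → ⌈·⌉ = 20
j=2: r + 1k = 41.326636… → ⌈·⌉ = 42
j=3: r + 2k = 62.690272… → ⌈·⌉ = 63
j=4: r + 3k = 84.053909… → ⌈·⌉ = 85
j=5: r + 4k = 105.417545… → ⌈·⌉ = 106
j=6: r + 5k = 126.781181… → ⌈·⌉ = 127
j=7: r + 6k = 148.144818… → ⌈·⌉ = 149
j=8: r + 7k = 169.508454… → ⌈·⌉ = 170
j=9: r + 8k = 190.872090… → ⌈·⌉ = 191
j=10: r + 9k = 212.235727… → ⌈·⌉ = 213
j=11: r + 10k = 233.599363… → ⌈·⌉ = 234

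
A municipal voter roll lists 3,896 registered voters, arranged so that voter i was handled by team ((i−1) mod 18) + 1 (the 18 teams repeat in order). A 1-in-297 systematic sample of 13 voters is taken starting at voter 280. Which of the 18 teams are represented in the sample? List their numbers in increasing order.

1, 10

Consecutive selections differ by k = 297, so their team numbers differ by 297 mod 18 = 9.
gcd(297, 18) = 9, so the sample visits 18/9 = 2 distinct residues mod 18.
Start 280 is team 10; the teams hit are 1, 10.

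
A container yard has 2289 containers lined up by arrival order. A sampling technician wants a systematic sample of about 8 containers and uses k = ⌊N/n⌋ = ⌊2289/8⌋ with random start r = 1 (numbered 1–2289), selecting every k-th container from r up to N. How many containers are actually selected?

9

k = ⌊2289/8⌋ = 286
Achieved size = ⌊(2289 − 1)/286⌋ + 1 = ⌊2288/286⌋ + 1 = 8 + 1 = 9
(last selection: 1 + 8×286 = 2289 ≤ 2289; next would be 2575 > 2289)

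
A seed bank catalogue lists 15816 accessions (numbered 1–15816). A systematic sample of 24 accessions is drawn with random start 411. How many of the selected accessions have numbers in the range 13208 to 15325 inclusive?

3

k = 15816/24 = 659
First selection ≥ 13208: 411 + ⌈(13208−411)/659⌉·659 = 411 + 20×659 = 13591
Last selection ≤ 15325: 411 + ⌊(15325−411)/659⌋·659 = 411 + 22×659 = 14909
Count = 22 − 20 + 1 = 3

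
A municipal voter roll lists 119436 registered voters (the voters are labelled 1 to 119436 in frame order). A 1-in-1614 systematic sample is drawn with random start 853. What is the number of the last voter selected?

k = 1614
74th selection = r + (74−1)·k = 853 + 73×1614 = 853 + 117822 = 118675

118675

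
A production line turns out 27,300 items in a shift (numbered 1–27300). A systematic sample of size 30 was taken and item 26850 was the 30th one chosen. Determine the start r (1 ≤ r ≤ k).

k = 27300/30 = 910
r = 26850 − (30−1)×910 = 26850 − 26390 = 460

460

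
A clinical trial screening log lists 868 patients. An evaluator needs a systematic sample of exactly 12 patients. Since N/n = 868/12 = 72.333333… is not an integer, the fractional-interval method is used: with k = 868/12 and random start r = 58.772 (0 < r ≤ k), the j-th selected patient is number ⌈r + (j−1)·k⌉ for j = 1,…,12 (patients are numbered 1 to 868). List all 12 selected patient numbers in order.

59, 132, 204, 276, 349, 421, 493, 566, 638, 710, 783, 855

j=1: r + 0k = 58.772 → ⌈·⌉ = 59
j=2: r + 1k = 131.105333… → ⌈·⌉ = 132
j=3: r + 2k = 203.438666… → ⌈·⌉ = 204
j=4: r + 3k = 275.772 → ⌈·⌉ = 276
j=5: r + 4k = 348.105333… → ⌈·⌉ = 349
j=6: r + 5k = 420.438666… → ⌈·⌉ = 421
j=7: r + 6k = 492.772 → ⌈·⌉ = 493
j=8: r + 7k = 565.105333… → ⌈·⌉ = 566
j=9: r + 8k = 637.438666… → ⌈·⌉ = 638
j=10: r + 9k = 709.772 → ⌈·⌉ = 710
j=11: r + 10k = 782.105333… → ⌈·⌉ = 783
j=12: r + 11k = 854.438666… → ⌈·⌉ = 855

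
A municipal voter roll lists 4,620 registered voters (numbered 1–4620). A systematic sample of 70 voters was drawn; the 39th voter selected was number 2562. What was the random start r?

54

k = 4620/70 = 66
r = 2562 − (39−1)×66 = 2562 − 2508 = 54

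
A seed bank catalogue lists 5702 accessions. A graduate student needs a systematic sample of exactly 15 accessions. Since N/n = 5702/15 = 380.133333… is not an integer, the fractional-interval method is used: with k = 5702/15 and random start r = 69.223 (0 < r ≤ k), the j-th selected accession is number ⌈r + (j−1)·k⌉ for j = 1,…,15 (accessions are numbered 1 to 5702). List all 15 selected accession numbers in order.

j=1: r + 0k = 69.223 → ⌈·⌉ = 70
j=2: r + 1k = 449.356333… → ⌈·⌉ = 450
j=3: r + 2k = 829.489666… → ⌈·⌉ = 830
j=4: r + 3k = 1209.623 → ⌈·⌉ = 1210
j=5: r + 4k = 1589.756333… → ⌈·⌉ = 1590
j=6: r + 5k = 1969.889666… → ⌈·⌉ = 1970
j=7: r + 6k = 2350.023 → ⌈·⌉ = 2351
j=8: r + 7k = 2730.156333… → ⌈·⌉ = 2731
j=9: r + 8k = 3110.289666… → ⌈·⌉ = 3111
j=10: r + 9k = 3490.423 → ⌈·⌉ = 3491
j=11: r + 10k = 3870.556333… → ⌈·⌉ = 3871
j=12: r + 11k = 4250.689666… → ⌈·⌉ = 4251
j=13: r + 12k = 4630.823 → ⌈·⌉ = 4631
j=14: r + 13k = 5010.956333… → ⌈·⌉ = 5011
j=15: r + 14k = 5391.089666… → ⌈·⌉ = 5392

70, 450, 830, 1210, 1590, 1970, 2351, 2731, 3111, 3491, 3871, 4251, 4631, 5011, 5392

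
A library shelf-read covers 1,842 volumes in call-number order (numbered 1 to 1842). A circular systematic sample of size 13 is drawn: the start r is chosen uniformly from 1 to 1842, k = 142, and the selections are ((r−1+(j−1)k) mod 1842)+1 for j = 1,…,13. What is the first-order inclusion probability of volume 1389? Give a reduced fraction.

For each position j, as r ranges over 1…1842 the j-th selection hits every volume exactly once, so volume 1389 is selected for exactly 13 of the 1842 starts.
Inclusion probability = 13/1842.

13/1842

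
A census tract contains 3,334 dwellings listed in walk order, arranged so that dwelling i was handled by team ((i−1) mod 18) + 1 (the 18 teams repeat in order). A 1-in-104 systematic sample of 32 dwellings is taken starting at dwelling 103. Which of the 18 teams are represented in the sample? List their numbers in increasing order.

Consecutive selections differ by k = 104, so their team numbers differ by 104 mod 18 = 14.
gcd(104, 18) = 2, so the sample visits 18/2 = 9 distinct residues mod 18.
Start 103 is team 13; the teams hit are 1, 3, 5, 7, 9, 11, 13, 15, 17.

1, 3, 5, 7, 9, 11, 13, 15, 17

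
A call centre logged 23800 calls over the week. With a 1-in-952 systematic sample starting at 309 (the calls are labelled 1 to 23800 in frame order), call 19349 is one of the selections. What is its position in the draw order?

k = 952
position = (19349 − 309)/952 + 1 = 19040/952 + 1 = 20 + 1 = 21

21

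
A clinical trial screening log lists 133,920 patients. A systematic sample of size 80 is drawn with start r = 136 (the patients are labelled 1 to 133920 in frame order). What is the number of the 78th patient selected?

k = 133920/80 = 1674
78th selection = r + (78−1)·k = 136 + 77×1674 = 136 + 128898 = 129034

129034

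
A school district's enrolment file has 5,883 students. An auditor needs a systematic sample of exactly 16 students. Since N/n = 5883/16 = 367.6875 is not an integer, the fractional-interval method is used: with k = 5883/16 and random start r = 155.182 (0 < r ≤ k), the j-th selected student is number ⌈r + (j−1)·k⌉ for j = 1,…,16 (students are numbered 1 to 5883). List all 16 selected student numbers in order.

156, 523, 891, 1259, 1626, 1994, 2362, 2729, 3097, 3465, 3833, 4200, 4568, 4936, 5303, 5671

j=1: r + 0k = 155.182 → ⌈·⌉ = 156
j=2: r + 1k = 522.8695 → ⌈·⌉ = 523
j=3: r + 2k = 890.557 → ⌈·⌉ = 891
j=4: r + 3k = 1258.2445 → ⌈·⌉ = 1259
j=5: r + 4k = 1625.932 → ⌈·⌉ = 1626
j=6: r + 5k = 1993.6195 → ⌈·⌉ = 1994
j=7: r + 6k = 2361.307 → ⌈·⌉ = 2362
j=8: r + 7k = 2728.9945 → ⌈·⌉ = 2729
j=9: r + 8k = 3096.682 → ⌈·⌉ = 3097
j=10: r + 9k = 3464.3695 → ⌈·⌉ = 3465
j=11: r + 10k = 3832.057 → ⌈·⌉ = 3833
j=12: r + 11k = 4199.7445 → ⌈·⌉ = 4200
j=13: r + 12k = 4567.432 → ⌈·⌉ = 4568
j=14: r + 13k = 4935.1195 → ⌈·⌉ = 4936
j=15: r + 14k = 5302.807 → ⌈·⌉ = 5303
j=16: r + 15k = 5670.4945 → ⌈·⌉ = 5671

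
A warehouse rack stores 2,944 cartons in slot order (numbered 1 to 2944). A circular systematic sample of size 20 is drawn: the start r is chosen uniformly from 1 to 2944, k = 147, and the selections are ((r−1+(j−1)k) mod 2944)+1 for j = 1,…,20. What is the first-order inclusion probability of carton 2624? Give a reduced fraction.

For each position j, as r ranges over 1…2944 the j-th selection hits every carton exactly once, so carton 2624 is selected for exactly 20 of the 2944 starts.
Inclusion probability = 20/2944 = 5/736.

5/736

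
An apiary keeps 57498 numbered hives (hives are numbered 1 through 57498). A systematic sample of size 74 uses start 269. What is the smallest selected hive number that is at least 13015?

13478

k = 57498/74 = 777
Steps past start: ⌈(13015 − 269)/777⌉ = ⌈12746/777⌉ = 17
Selected hive: 269 + 17×777 = 13478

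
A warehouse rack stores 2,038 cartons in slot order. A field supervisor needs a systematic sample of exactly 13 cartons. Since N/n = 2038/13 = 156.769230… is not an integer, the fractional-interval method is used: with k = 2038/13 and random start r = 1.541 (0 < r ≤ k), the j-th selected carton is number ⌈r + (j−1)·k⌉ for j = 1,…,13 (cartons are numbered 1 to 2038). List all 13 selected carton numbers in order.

2, 159, 316, 472, 629, 786, 943, 1099, 1256, 1413, 1570, 1727, 1883

j=1: r + 0k = 1.541 → ⌈·⌉ = 2
j=2: r + 1k = 158.310230… → ⌈·⌉ = 159
j=3: r + 2k = 315.079461… → ⌈·⌉ = 316
j=4: r + 3k = 471.848692… → ⌈·⌉ = 472
j=5: r + 4k = 628.617923… → ⌈·⌉ = 629
j=6: r + 5k = 785.387153… → ⌈·⌉ = 786
j=7: r + 6k = 942.156384… → ⌈·⌉ = 943
j=8: r + 7k = 1098.925615… → ⌈·⌉ = 1099
j=9: r + 8k = 1255.694846… → ⌈·⌉ = 1256
j=10: r + 9k = 1412.464076… → ⌈·⌉ = 1413
j=11: r + 10k = 1569.233307… → ⌈·⌉ = 1570
j=12: r + 11k = 1726.002538… → ⌈·⌉ = 1727
j=13: r + 12k = 1882.771769… → ⌈·⌉ = 1883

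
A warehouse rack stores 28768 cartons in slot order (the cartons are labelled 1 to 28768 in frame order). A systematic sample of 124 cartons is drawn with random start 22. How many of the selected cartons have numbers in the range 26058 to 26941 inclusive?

4

k = 28768/124 = 232
First selection ≥ 26058: 22 + ⌈(26058−22)/232⌉·232 = 22 + 113×232 = 26238
Last selection ≤ 26941: 22 + ⌊(26941−22)/232⌋·232 = 22 + 116×232 = 26934
Count = 116 − 113 + 1 = 4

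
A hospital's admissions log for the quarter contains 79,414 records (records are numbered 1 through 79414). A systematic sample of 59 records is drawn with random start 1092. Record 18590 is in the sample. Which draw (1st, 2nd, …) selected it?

14

k = 79414/59 = 1346
position = (18590 − 1092)/1346 + 1 = 17498/1346 + 1 = 13 + 1 = 14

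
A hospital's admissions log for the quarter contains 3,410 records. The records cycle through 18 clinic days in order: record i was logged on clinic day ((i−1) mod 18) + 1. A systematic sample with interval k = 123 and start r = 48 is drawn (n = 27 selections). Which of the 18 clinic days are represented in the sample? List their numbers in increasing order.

Consecutive selections differ by k = 123, so their clinic day numbers differ by 123 mod 18 = 15.
gcd(123, 18) = 3, so the sample visits 18/3 = 6 distinct residues mod 18.
Start 48 is clinic day 12; the clinic days hit are 3, 6, 9, 12, 15, 18.

3, 6, 9, 12, 15, 18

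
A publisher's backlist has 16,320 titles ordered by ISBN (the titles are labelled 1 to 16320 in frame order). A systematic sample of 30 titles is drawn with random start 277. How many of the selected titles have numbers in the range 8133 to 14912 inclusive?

k = 16320/30 = 544
First selection ≥ 8133: 277 + ⌈(8133−277)/544⌉·544 = 277 + 15×544 = 8437
Last selection ≤ 14912: 277 + ⌊(14912−277)/544⌋·544 = 277 + 26×544 = 14421
Count = 26 − 15 + 1 = 12

12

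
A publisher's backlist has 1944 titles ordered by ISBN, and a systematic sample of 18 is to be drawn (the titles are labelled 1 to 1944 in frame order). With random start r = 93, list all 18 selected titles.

93, 201, 309, 417, 525, 633, 741, 849, 957, 1065, 1173, 1281, 1389, 1497, 1605, 1713, 1821, 1929

k = N/n = 1944/18 = 108
title 1: 93
title 2: 93 + 108 = 201
title 3: 201 + 108 = 309
title 4: 309 + 108 = 417
title 5: 417 + 108 = 525
title 6: 525 + 108 = 633
title 7: 633 + 108 = 741
title 8: 741 + 108 = 849
title 9: 849 + 108 = 957
title 10: 957 + 108 = 1065
title 11: 1065 + 108 = 1173
title 12: 1173 + 108 = 1281
title 13: 1281 + 108 = 1389
title 14: 1389 + 108 = 1497
title 15: 1497 + 108 = 1605
title 16: 1605 + 108 = 1713
title 17: 1713 + 108 = 1821
title 18: 1821 + 108 = 1929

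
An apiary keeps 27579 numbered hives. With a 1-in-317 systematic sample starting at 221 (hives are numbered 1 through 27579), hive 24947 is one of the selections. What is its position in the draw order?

79

k = 317
position = (24947 − 221)/317 + 1 = 24726/317 + 1 = 78 + 1 = 79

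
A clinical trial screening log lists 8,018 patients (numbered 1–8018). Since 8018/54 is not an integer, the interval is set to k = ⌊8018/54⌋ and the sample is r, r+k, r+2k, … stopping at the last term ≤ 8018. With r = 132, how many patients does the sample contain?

54

k = ⌊8018/54⌋ = 148
Achieved size = ⌊(8018 − 132)/148⌋ + 1 = ⌊7886/148⌋ + 1 = 53 + 1 = 54
(last selection: 132 + 53×148 = 7976 ≤ 8018; next would be 8124 > 8018)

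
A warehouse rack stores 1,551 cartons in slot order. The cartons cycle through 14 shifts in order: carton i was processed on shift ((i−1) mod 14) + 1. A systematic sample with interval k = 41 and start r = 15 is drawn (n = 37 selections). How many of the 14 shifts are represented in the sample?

14

Consecutive selections differ by k = 41, so their shift numbers differ by 41 mod 14 = 13.
gcd(41, 14) = 1, so the sample visits 14/1 = 14 distinct residues mod 14.
Start 15 is shift 1; the shifts hit are 1, 2, 3, 4, 5, 6, 7, 8, 9, 10, 11, 12, 13, 14.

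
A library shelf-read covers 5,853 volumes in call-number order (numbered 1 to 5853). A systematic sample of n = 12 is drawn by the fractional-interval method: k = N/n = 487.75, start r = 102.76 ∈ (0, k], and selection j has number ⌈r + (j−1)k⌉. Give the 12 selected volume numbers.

103, 591, 1079, 1567, 2054, 2542, 3030, 3518, 4005, 4493, 4981, 5469

j=1: r + 0k = 102.76 → ⌈·⌉ = 103
j=2: r + 1k = 590.51 → ⌈·⌉ = 591
j=3: r + 2k = 1078.26 → ⌈·⌉ = 1079
j=4: r + 3k = 1566.01 → ⌈·⌉ = 1567
j=5: r + 4k = 2053.76 → ⌈·⌉ = 2054
j=6: r + 5k = 2541.51 → ⌈·⌉ = 2542
j=7: r + 6k = 3029.26 → ⌈·⌉ = 3030
j=8: r + 7k = 3517.01 → ⌈·⌉ = 3518
j=9: r + 8k = 4004.76 → ⌈·⌉ = 4005
j=10: r + 9k = 4492.51 → ⌈·⌉ = 4493
j=11: r + 10k = 4980.26 → ⌈·⌉ = 4981
j=12: r + 11k = 5468.01 → ⌈·⌉ = 5469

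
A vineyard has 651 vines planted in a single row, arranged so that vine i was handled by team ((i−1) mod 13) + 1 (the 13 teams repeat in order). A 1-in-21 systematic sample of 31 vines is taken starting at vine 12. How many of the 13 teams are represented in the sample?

13

Consecutive selections differ by k = 21, so their team numbers differ by 21 mod 13 = 8.
gcd(21, 13) = 1, so the sample visits 13/1 = 13 distinct residues mod 13.
Start 12 is team 12; the teams hit are 1, 2, 3, 4, 5, 6, 7, 8, 9, 10, 11, 12, 13.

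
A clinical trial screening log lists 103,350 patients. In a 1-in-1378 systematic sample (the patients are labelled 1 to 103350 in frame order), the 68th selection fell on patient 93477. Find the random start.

1151

k = 1378
r = 93477 − (68−1)×1378 = 93477 − 92326 = 1151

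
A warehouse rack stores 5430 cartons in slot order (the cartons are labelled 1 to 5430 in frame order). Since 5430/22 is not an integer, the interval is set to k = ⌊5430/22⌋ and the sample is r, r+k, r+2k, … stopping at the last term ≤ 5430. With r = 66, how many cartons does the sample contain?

22

k = ⌊5430/22⌋ = 246
Achieved size = ⌊(5430 − 66)/246⌋ + 1 = ⌊5364/246⌋ + 1 = 21 + 1 = 22
(last selection: 66 + 21×246 = 5232 ≤ 5430; next would be 5478 > 5430)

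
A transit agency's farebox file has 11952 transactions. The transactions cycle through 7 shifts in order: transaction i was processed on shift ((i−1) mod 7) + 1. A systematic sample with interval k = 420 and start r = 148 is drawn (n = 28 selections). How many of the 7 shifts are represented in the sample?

Consecutive selections differ by k = 420, so their shift numbers differ by 420 mod 7 = 0.
gcd(420, 7) = 7, so the sample visits 7/7 = 1 distinct residues mod 7.
Start 148 is shift 1; the shifts hit are 1.

1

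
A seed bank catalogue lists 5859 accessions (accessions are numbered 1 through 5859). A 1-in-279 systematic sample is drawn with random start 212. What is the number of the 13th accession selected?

3560

k = 279
13th selection = r + (13−1)·k = 212 + 12×279 = 212 + 3348 = 3560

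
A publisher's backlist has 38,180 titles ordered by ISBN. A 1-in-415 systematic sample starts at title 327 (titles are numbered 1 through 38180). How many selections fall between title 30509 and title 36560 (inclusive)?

15

k = 415
First selection ≥ 30509: 327 + ⌈(30509−327)/415⌉·415 = 327 + 73×415 = 30622
Last selection ≤ 36560: 327 + ⌊(36560−327)/415⌋·415 = 327 + 87×415 = 36432
Count = 87 − 73 + 1 = 15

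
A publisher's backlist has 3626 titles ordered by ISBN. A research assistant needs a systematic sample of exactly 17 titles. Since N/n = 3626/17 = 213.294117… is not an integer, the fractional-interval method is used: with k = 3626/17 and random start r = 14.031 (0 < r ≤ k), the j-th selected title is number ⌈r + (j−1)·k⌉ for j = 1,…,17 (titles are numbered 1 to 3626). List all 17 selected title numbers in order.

j=1: r + 0k = 14.031 → ⌈·⌉ = 15
j=2: r + 1k = 227.325117… → ⌈·⌉ = 228
j=3: r + 2k = 440.619235… → ⌈·⌉ = 441
j=4: r + 3k = 653.913352… → ⌈·⌉ = 654
j=5: r + 4k = 867.207470… → ⌈·⌉ = 868
j=6: r + 5k = 1080.501588… → ⌈·⌉ = 1081
j=7: r + 6k = 1293.795705… → ⌈·⌉ = 1294
j=8: r + 7k = 1507.089823… → ⌈·⌉ = 1508
j=9: r + 8k = 1720.383941… → ⌈·⌉ = 1721
j=10: r + 9k = 1933.678058… → ⌈·⌉ = 1934
j=11: r + 10k = 2146.972176… → ⌈·⌉ = 2147
j=12: r + 11k = 2360.266294… → ⌈·⌉ = 2361
j=13: r + 12k = 2573.560411… → ⌈·⌉ = 2574
j=14: r + 13k = 2786.854529… → ⌈·⌉ = 2787
j=15: r + 14k = 3000.148647… → ⌈·⌉ = 3001
j=16: r + 15k = 3213.442764… → ⌈·⌉ = 3214
j=17: r + 16k = 3426.736882… → ⌈·⌉ = 3427

15, 228, 441, 654, 868, 1081, 1294, 1508, 1721, 1934, 2147, 2361, 2574, 2787, 3001, 3214, 3427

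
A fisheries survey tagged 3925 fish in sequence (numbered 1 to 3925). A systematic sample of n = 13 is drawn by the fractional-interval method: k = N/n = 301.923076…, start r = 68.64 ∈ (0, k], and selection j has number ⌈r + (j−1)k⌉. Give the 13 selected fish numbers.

69, 371, 673, 975, 1277, 1579, 1881, 2183, 2485, 2786, 3088, 3390, 3692

j=1: r + 0k = 68.64 → ⌈·⌉ = 69
j=2: r + 1k = 370.563076… → ⌈·⌉ = 371
j=3: r + 2k = 672.486153… → ⌈·⌉ = 673
j=4: r + 3k = 974.409230… → ⌈·⌉ = 975
j=5: r + 4k = 1276.332307… → ⌈·⌉ = 1277
j=6: r + 5k = 1578.255384… → ⌈·⌉ = 1579
j=7: r + 6k = 1880.178461… → ⌈·⌉ = 1881
j=8: r + 7k = 2182.101538… → ⌈·⌉ = 2183
j=9: r + 8k = 2484.024615… → ⌈·⌉ = 2485
j=10: r + 9k = 2785.947692… → ⌈·⌉ = 2786
j=11: r + 10k = 3087.870769… → ⌈·⌉ = 3088
j=12: r + 11k = 3389.793846… → ⌈·⌉ = 3390
j=13: r + 12k = 3691.716923… → ⌈·⌉ = 3692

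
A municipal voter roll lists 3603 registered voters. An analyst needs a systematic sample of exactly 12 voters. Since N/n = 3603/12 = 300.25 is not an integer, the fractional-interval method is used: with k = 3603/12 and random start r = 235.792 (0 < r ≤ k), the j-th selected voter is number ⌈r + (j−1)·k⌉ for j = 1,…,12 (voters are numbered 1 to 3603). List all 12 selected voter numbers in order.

j=1: r + 0k = 235.792 → ⌈·⌉ = 236
j=2: r + 1k = 536.042 → ⌈·⌉ = 537
j=3: r + 2k = 836.292 → ⌈·⌉ = 837
j=4: r + 3k = 1136.542 → ⌈·⌉ = 1137
j=5: r + 4k = 1436.792 → ⌈·⌉ = 1437
j=6: r + 5k = 1737.042 → ⌈·⌉ = 1738
j=7: r + 6k = 2037.292 → ⌈·⌉ = 2038
j=8: r + 7k = 2337.542 → ⌈·⌉ = 2338
j=9: r + 8k = 2637.792 → ⌈·⌉ = 2638
j=10: r + 9k = 2938.042 → ⌈·⌉ = 2939
j=11: r + 10k = 3238.292 → ⌈·⌉ = 3239
j=12: r + 11k = 3538.542 → ⌈·⌉ = 3539

236, 537, 837, 1137, 1437, 1738, 2038, 2338, 2638, 2939, 3239, 3539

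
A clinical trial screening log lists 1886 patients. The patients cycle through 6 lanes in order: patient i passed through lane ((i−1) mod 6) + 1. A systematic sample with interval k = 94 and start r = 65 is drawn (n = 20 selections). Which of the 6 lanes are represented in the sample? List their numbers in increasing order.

Consecutive selections differ by k = 94, so their lane numbers differ by 94 mod 6 = 4.
gcd(94, 6) = 2, so the sample visits 6/2 = 3 distinct residues mod 6.
Start 65 is lane 5; the lanes hit are 1, 3, 5.

1, 3, 5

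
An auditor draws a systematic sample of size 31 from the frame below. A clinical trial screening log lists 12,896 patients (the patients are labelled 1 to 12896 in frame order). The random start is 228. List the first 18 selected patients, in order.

228, 644, 1060, 1476, 1892, 2308, 2724, 3140, 3556, 3972, 4388, 4804, 5220, 5636, 6052, 6468, 6884, 7300

k = N/n = 12896/31 = 416
patient 1: 228
patient 2: 228 + 416 = 644
patient 3: 644 + 416 = 1060
patient 4: 1060 + 416 = 1476
patient 5: 1476 + 416 = 1892
patient 6: 1892 + 416 = 2308
patient 7: 2308 + 416 = 2724
patient 8: 2724 + 416 = 3140
patient 9: 3140 + 416 = 3556
patient 10: 3556 + 416 = 3972
patient 11: 3972 + 416 = 4388
patient 12: 4388 + 416 = 4804
patient 13: 4804 + 416 = 5220
patient 14: 5220 + 416 = 5636
patient 15: 5636 + 416 = 6052
patient 16: 6052 + 416 = 6468
patient 17: 6468 + 416 = 6884
patient 18: 6884 + 416 = 7300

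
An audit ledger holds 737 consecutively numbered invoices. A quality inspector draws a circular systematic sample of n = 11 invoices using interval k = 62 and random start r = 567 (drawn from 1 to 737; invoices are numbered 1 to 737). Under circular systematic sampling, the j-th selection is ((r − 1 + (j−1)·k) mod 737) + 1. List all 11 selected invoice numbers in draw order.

567, 629, 691, 16, 78, 140, 202, 264, 326, 388, 450

Selection 1: 567
Selection 2: 567 + 62 = 629
Selection 3: 629 + 62 = 691
Selection 4: 691 + 62 = 753 → 753 − 737 = 16
Selection 5: 16 + 62 = 78
Selection 6: 78 + 62 = 140
Selection 7: 140 + 62 = 202
Selection 8: 202 + 62 = 264
Selection 9: 264 + 62 = 326
Selection 10: 326 + 62 = 388
Selection 11: 388 + 62 = 450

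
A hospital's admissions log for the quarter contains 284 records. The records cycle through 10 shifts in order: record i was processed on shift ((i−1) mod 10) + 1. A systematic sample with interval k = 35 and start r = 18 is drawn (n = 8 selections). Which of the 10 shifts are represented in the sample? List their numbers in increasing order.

Consecutive selections differ by k = 35, so their shift numbers differ by 35 mod 10 = 5.
gcd(35, 10) = 5, so the sample visits 10/5 = 2 distinct residues mod 10.
Start 18 is shift 8; the shifts hit are 3, 8.

3, 8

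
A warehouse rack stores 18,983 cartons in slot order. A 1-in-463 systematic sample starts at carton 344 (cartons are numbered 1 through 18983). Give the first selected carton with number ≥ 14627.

k = 463
Steps past start: ⌈(14627 − 344)/463⌉ = ⌈14283/463⌉ = 31
Selected carton: 344 + 31×463 = 14697

14697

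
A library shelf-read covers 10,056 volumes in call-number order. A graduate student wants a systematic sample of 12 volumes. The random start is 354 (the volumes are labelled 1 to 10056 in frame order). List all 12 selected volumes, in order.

k = N/n = 10056/12 = 838
volume 1: 354
volume 2: 354 + 838 = 1192
volume 3: 1192 + 838 = 2030
volume 4: 2030 + 838 = 2868
volume 5: 2868 + 838 = 3706
volume 6: 3706 + 838 = 4544
volume 7: 4544 + 838 = 5382
volume 8: 5382 + 838 = 6220
volume 9: 6220 + 838 = 7058
volume 10: 7058 + 838 = 7896
volume 11: 7896 + 838 = 8734
volume 12: 8734 + 838 = 9572

354, 1192, 2030, 2868, 3706, 4544, 5382, 6220, 7058, 7896, 8734, 9572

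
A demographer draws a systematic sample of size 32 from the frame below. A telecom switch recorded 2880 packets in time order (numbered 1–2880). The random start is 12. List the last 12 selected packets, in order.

1812, 1902, 1992, 2082, 2172, 2262, 2352, 2442, 2532, 2622, 2712, 2802

k = N/n = 2880/32 = 90
21st selection = 12 + 20×90 = 1812
22nd: 1812 + 90 = 1902
23rd: 1902 + 90 = 1992
24th: 1992 + 90 = 2082
25th: 2082 + 90 = 2172
26th: 2172 + 90 = 2262
27th: 2262 + 90 = 2352
28th: 2352 + 90 = 2442
29th: 2442 + 90 = 2532
30th: 2532 + 90 = 2622
31st: 2622 + 90 = 2712
32nd: 2712 + 90 = 2802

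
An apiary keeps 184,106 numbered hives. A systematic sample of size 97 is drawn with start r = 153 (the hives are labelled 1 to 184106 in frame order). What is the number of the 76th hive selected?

142503

k = 184106/97 = 1898
76th selection = r + (76−1)·k = 153 + 75×1898 = 153 + 142350 = 142503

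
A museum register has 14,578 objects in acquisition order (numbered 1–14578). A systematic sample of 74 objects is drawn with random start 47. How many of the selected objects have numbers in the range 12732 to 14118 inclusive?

7

k = 14578/74 = 197
First selection ≥ 12732: 47 + ⌈(12732−47)/197⌉·197 = 47 + 65×197 = 12852
Last selection ≤ 14118: 47 + ⌊(14118−47)/197⌋·197 = 47 + 71×197 = 14034
Count = 71 − 65 + 1 = 7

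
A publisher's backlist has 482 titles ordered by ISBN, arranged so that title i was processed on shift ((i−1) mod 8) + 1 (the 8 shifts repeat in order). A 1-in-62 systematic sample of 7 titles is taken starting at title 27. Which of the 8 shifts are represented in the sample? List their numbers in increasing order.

1, 3, 5, 7

Consecutive selections differ by k = 62, so their shift numbers differ by 62 mod 8 = 6.
gcd(62, 8) = 2, so the sample visits 8/2 = 4 distinct residues mod 8.
Start 27 is shift 3; the shifts hit are 1, 3, 5, 7.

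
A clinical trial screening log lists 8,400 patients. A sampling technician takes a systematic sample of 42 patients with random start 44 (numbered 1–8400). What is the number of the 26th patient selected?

k = 8400/42 = 200
26th selection = r + (26−1)·k = 44 + 25×200 = 44 + 5000 = 5044

5044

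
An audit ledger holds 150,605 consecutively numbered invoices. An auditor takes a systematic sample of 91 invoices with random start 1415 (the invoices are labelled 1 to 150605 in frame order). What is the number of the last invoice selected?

150365

k = 150605/91 = 1655
91st selection = r + (91−1)·k = 1415 + 90×1655 = 1415 + 148950 = 150365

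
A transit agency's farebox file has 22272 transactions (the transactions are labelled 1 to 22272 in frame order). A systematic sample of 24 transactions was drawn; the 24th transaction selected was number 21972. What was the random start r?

628

k = 22272/24 = 928
r = 21972 − (24−1)×928 = 21972 − 21344 = 628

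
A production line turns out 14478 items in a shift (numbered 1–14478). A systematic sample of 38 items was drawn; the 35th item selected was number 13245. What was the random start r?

291

k = 14478/38 = 381
r = 13245 − (35−1)×381 = 13245 − 12954 = 291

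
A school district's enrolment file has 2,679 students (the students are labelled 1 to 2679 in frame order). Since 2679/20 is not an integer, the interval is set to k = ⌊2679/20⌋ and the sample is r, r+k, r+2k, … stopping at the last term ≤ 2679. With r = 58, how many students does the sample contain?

k = ⌊2679/20⌋ = 133
Achieved size = ⌊(2679 − 58)/133⌋ + 1 = ⌊2621/133⌋ + 1 = 19 + 1 = 20
(last selection: 58 + 19×133 = 2585 ≤ 2679; next would be 2718 > 2679)

20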